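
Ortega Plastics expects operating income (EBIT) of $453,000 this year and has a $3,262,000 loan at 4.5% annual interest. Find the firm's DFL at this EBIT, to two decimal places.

Annual interest charges come to $146,790.00.
DFL = EBIT ÷ (EBIT − I) = $453,000 ÷ ($453,000 − $146,790.00) = $453,000 ÷ $306,210.00 = 1.4794.

1.48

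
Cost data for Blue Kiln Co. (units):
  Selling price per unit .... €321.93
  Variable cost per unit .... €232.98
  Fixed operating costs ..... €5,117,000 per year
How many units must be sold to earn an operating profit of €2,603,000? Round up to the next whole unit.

Each unit contributes €321.93 − €232.98 = €88.95.
Need Q such that Q × €88.95 − €5,117,000 = €2,603,000, i.e. Q = €7,720,000 / €88.95 = 86,790.33 → 86,791.

86,791 units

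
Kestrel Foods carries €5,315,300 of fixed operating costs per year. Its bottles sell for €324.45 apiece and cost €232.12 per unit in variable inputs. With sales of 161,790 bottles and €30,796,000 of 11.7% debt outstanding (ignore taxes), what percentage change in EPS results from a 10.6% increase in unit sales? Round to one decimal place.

Total contribution margin = 161,790 × €92.33 = €14,938,070.70.
Subtracting fixed costs: EBIT = €14,938,070.70 − €5,315,300 = €9,622,770.70.
Interest = €3,603,132.00, so EBIT − I = €6,019,638.70.
Degree of combined leverage = contribution ÷ (EBIT − I) = €14,938,070.70 ÷ €6,019,638.70 = 2.4816.
EPS therefore changes by 2.4816 × (+10.6%) = +26.3%.

+26.3%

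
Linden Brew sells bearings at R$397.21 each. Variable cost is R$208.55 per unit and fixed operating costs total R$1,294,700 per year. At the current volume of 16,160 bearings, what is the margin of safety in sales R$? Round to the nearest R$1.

Each unit contributes R$397.21 − R$208.55 = R$188.66. Break-even units = R$1,294,700 ÷ R$188.66 = 6,862.61; break-even revenue = 6,862.61 × R$397.21 = R$2,725,897.31.
Actual sales revenue = 16,160 × R$397.21 = R$6,418,913.60.
Margin of safety = R$6,418,913.60 − R$2,725,897.31 = R$3,693,016.

R$3,693,016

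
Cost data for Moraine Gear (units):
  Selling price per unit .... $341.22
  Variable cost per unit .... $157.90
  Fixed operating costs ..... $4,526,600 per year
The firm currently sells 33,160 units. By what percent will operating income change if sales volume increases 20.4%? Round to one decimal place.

+79.9%

At 33,160 units, contribution = 33,160 × $183.32 = $6,078,891.20.
Subtracting fixed costs: EBIT = $6,078,891.20 − $4,526,600 = $1,552,291.20.
So DOL = total CM / EBIT = $6,078,891.20 / $1,552,291.20 = 3.9161.
So EBIT moves 3.9161 × (+20.4%) = +79.9%.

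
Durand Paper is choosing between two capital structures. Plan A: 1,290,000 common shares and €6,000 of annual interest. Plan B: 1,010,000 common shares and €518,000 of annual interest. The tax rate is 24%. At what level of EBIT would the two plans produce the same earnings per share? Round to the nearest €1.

Set EPS_A = EPS_B: (EBIT − €6,000)(1 − 0.24) ÷ 1,290,000 = (EBIT − €518,000)(1 − 0.24) ÷ 1,010,000.
The (1 − t) factor cancels: (EBIT − 6,000) × 1,010,000 = (EBIT − 518,000) × 1,290,000.
EBIT × (1,290,000 − 1,010,000) = 518,000 × 1,290,000 − 6,000 × 1,010,000 = 662,160,000,000, so EBIT = 662,160,000,000 ÷ 280,000 = 2,364,857.14.

€2,364,857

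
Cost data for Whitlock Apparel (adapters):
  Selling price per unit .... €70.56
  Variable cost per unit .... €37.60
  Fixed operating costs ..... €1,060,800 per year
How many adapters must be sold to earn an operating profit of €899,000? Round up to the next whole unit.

59,460 adapters

Each unit contributes €70.56 − €37.60 = €32.96.
Need Q such that Q × €32.96 − €1,060,800 = €899,000, i.e. Q = €1,959,800 / €32.96 = 59,459.95 → 59,460.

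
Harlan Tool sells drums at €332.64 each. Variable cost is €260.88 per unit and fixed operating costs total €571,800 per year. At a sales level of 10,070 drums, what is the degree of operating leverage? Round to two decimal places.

4.79

Contribution at this volume is 10,070 × €71.76 = €722,623.20.
EBIT = €722,623.20 − €571,800 = €150,823.20.
Degree of operating leverage = €722,623.20 / €150,823.20 = 4.7912.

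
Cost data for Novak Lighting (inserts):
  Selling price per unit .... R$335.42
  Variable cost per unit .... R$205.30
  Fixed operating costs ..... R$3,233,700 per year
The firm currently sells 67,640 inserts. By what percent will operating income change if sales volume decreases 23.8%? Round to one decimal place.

-37.6%

Contribution at this volume is 67,640 × R$130.12 = R$8,801,316.80.
EBIT = R$8,801,316.80 − R$3,233,700 = R$5,567,616.80.
So DOL = total CM / EBIT = R$8,801,316.80 / R$5,567,616.80 = 1.5808.
So EBIT moves 1.5808 × (-23.8%) = -37.6%.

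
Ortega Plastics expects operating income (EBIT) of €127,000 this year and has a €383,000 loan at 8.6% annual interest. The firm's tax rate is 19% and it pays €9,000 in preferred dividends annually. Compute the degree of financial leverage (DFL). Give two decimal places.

Annual interest charges come to €32,938.00.
Preferred dividends grossed up pre-tax: €9,000 / (1 − 0.19) = €11,111.11.
DFL = EBIT ÷ [EBIT − I − D_p/(1−t)] = €127,000 ÷ [€127,000 − €32,938.00 − €11,111.11] = €127,000 ÷ €82,950.89 = 1.5310.

1.53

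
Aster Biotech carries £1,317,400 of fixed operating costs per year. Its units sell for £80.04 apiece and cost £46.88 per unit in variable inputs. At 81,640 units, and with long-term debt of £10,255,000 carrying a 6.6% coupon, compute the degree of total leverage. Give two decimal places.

3.80

Contribution at this volume is 81,640 × £33.16 = £2,707,182.40.
Subtracting fixed costs: EBIT = £2,707,182.40 − £1,317,400 = £1,389,782.40. Interest = £676,830.00, so EBIT − I = £712,952.40.
Degree of total leverage = total CM / (EBIT − interest) = £2,707,182.40 / £712,952.40 = 3.7971.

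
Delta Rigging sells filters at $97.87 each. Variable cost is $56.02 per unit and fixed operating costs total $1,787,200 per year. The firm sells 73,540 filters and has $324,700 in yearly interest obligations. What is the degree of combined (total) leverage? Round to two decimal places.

At 73,540 units, contribution = 73,540 × $41.85 = $3,077,649.00.
Operating income = contribution − fixed costs = $3,077,649.00 − $1,787,200 = $1,290,449.00. Interest = $324,700.00, so EBIT − I = $965,749.00.
Degree of total leverage = total CM / (EBIT − interest) = $3,077,649.00 / $965,749.00 = 3.1868.

3.19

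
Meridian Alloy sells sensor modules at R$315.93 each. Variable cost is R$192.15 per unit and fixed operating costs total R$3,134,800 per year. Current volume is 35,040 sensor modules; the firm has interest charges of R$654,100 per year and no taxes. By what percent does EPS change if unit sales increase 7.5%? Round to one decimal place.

+59.3%

Total contribution margin = 35,040 × R$123.78 = R$4,337,251.20.
Operating income = contribution − fixed costs = R$4,337,251.20 − R$3,134,800 = R$1,202,451.20.
Interest = R$654,100.00, so EBIT − I = R$548,351.20.
Degree of combined leverage = contribution ÷ (EBIT − I) = R$4,337,251.20 ÷ R$548,351.20 = 7.9096.
EPS therefore changes by 7.9096 × (+7.5%) = +59.3%.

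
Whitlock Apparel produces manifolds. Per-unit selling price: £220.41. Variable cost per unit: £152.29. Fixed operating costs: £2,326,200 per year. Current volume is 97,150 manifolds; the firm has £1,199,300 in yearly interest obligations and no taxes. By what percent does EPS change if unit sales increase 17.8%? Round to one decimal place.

Contribution at this volume is 97,150 × £68.12 = £6,617,858.00.
Subtracting fixed costs: EBIT = £6,617,858.00 − £2,326,200 = £4,291,658.00.
Interest = £1,199,300.00, so EBIT − I = £3,092,358.00.
DCL = total CM / (EBIT − I) = £6,617,858.00 / £3,092,358.00 = 2.1401.
%ΔEPS = DCL × %ΔSales = 2.1401 × +17.8% = +38.1%.

+38.1%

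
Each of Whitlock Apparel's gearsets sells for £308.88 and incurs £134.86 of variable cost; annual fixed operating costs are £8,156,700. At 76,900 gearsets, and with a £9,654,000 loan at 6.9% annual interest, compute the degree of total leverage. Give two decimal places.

At 76,900 units, contribution = 76,900 × £174.02 = £13,382,138.00.
EBIT = £13,382,138.00 − £8,156,700 = £5,225,438.00. Interest = £666,126.00, so EBIT − I = £4,559,312.00.
DCL = contribution ÷ (EBIT − I) = £13,382,138.00 ÷ £4,559,312.00 = 2.9351.

2.94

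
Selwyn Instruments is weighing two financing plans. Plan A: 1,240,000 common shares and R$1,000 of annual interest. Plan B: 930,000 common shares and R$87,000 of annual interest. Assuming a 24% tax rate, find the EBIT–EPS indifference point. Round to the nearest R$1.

R$345,000

At indifference, (EBIT − 1,000)(1 − t)/1,240,000 = (EBIT − 87,000)(1 − t)/930,000.
Cancelling (1 − t) and cross-multiplying: 930,000·(EBIT − 1,000) = 1,240,000·(EBIT − 87,000).
EBIT × (1,240,000 − 930,000) = 87,000 × 1,240,000 − 1,000 × 930,000 = 106,950,000,000, so EBIT = 106,950,000,000 ÷ 310,000 = 345,000.00.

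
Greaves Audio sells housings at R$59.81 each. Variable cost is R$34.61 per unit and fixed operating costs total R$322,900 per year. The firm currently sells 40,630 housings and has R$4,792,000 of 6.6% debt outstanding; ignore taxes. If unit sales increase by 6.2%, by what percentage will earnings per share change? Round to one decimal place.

Contribution at this volume is 40,630 × R$25.20 = R$1,023,876.00.
Operating income = contribution − fixed costs = R$1,023,876.00 − R$322,900 = R$700,976.00.
After interest of R$316,272.00, pre-tax earnings = R$384,704.00.
DCL = total CM / (EBIT − I) = R$1,023,876.00 / R$384,704.00 = 2.6615.
EPS therefore changes by 2.6615 × (+6.2%) = +16.5%.

+16.5%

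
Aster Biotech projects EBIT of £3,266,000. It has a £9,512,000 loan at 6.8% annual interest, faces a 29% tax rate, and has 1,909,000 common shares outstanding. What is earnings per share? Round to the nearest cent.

£0.97

Pre-tax income = £3,266,000 − £646,816.00 = £2,619,184.00.
Net income = £2,619,184.00 × (1 − 0.29) = £1,859,620.64.
Per share: £1,859,620.64 / 1,909,000 shares = £0.97.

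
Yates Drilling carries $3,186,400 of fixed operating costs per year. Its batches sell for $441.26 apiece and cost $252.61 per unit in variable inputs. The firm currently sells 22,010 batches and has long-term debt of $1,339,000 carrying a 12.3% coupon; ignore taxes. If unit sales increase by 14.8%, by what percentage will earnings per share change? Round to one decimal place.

Contribution at this volume is 22,010 × $188.65 = $4,152,186.50.
Subtracting fixed costs: EBIT = $4,152,186.50 − $3,186,400 = $965,786.50.
Interest = $164,697.00, so EBIT − I = $801,089.50.
Degree of combined leverage = contribution ÷ (EBIT − I) = $4,152,186.50 ÷ $801,089.50 = 5.1832.
EPS therefore changes by 5.1832 × (+14.8%) = +76.7%.

+76.7%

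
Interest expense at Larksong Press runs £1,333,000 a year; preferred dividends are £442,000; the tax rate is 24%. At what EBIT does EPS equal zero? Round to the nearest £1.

Grossing the preferred dividend up to pre-tax terms: £442,000 / (1 − 0.24) = £581,578.95.
EPS = 0 when EBIT covers interest plus the pre-tax preferred burden: £1,333,000 + £581,578.95 = £1,914,578.95.

£1,914,579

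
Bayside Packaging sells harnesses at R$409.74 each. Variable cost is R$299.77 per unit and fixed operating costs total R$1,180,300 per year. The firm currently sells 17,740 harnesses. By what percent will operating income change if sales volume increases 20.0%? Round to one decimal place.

Total contribution margin = 17,740 × R$109.97 = R$1,950,867.80.
EBIT = R$1,950,867.80 − R$1,180,300 = R$770,567.80.
DOL = contribution ÷ EBIT = R$1,950,867.80 ÷ R$770,567.80 = 2.5317.
%ΔEBIT = DOL × %ΔSales = 2.5317 × +20.0% = +50.6%.

+50.6%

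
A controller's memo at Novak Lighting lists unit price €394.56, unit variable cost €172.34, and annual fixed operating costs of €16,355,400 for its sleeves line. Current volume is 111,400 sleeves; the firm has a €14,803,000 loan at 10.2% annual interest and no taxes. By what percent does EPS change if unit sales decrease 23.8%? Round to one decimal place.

At 111,400 units, contribution = 111,400 × €222.22 = €24,755,308.00.
Subtracting fixed costs: EBIT = €24,755,308.00 − €16,355,400 = €8,399,908.00.
After interest of €1,509,906.00, pre-tax earnings = €6,890,002.00.
DCL = total CM / (EBIT − I) = €24,755,308.00 / €6,890,002.00 = 3.5929.
EPS therefore changes by 3.5929 × (-23.8%) = -85.5%.

-85.5%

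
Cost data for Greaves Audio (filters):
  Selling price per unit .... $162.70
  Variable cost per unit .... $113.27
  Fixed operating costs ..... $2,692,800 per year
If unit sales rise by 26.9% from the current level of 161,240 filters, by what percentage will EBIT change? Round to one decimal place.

+40.6%

Total contribution margin = 161,240 × $49.43 = $7,970,093.20.
Operating income = contribution − fixed costs = $7,970,093.20 − $2,692,800 = $5,277,293.20.
Degree of operating leverage = $7,970,093.20 / $5,277,293.20 = 1.5103.
So EBIT moves 1.5103 × (+26.9%) = +40.6%.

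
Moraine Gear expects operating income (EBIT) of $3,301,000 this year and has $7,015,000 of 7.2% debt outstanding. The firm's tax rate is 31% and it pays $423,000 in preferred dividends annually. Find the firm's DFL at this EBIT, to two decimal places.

Interest = $505,080.00.
Preferred dividends grossed up pre-tax: $423,000 / (1 − 0.31) = $613,043.48.
DFL = EBIT ÷ [EBIT − I − D_p/(1−t)] = $3,301,000 ÷ [$3,301,000 − $505,080.00 − $613,043.48] = $3,301,000 ÷ $2,182,876.52 = 1.5122.

1.51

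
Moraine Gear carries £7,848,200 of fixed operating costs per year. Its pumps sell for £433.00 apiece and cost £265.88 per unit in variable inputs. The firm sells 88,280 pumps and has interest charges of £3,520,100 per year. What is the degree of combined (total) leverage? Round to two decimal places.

4.36

At 88,280 units, contribution = 88,280 × £167.12 = £14,753,353.60.
Subtracting fixed costs: EBIT = £14,753,353.60 − £7,848,200 = £6,905,153.60. Interest = £3,520,100.00.
DOL = £14,753,353.60 ÷ £6,905,153.60 = 2.1366; DFL = £6,905,153.60 ÷ £3,385,053.60 = 2.0399.
DCL = DOL × DFL = 2.1366 × 2.0399 = 4.3585.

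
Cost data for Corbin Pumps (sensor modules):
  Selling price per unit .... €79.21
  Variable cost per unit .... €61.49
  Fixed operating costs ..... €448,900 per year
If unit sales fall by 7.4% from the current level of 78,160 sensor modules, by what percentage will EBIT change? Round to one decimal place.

-10.9%

At 78,160 units, contribution = 78,160 × €17.72 = €1,384,995.20.
Operating income = contribution − fixed costs = €1,384,995.20 − €448,900 = €936,095.20.
DOL = contribution ÷ EBIT = €1,384,995.20 ÷ €936,095.20 = 1.4795.
Operating income changes by 1.4795 × -7.4% = -10.9%.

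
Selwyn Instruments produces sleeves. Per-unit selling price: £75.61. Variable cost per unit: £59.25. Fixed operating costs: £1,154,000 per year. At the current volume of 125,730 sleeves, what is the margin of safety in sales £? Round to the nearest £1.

£4,173,075

Contribution margin per unit = £75.61 − £59.25 = £16.36. Break-even units = £1,154,000 ÷ £16.36 = 70,537.90; break-even revenue = 70,537.90 × £75.61 = £5,333,370.42.
Actual sales revenue = 125,730 × £75.61 = £9,506,445.30.
Margin of safety = £9,506,445.30 − £5,333,370.42 = £4,173,075.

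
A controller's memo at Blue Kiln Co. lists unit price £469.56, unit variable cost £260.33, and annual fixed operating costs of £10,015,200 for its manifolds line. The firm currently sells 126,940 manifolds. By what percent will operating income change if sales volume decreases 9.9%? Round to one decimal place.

Total contribution margin = 126,940 × £209.23 = £26,559,656.20.
Subtracting fixed costs: EBIT = £26,559,656.20 − £10,015,200 = £16,544,456.20.
DOL = contribution ÷ EBIT = £26,559,656.20 ÷ £16,544,456.20 = 1.6054.
%ΔEBIT = DOL × %ΔSales = 1.6054 × -9.9% = -15.9%.

-15.9%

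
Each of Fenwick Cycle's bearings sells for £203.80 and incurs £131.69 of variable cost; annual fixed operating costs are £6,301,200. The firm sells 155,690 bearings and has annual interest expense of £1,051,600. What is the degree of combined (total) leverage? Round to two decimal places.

2.90

At 155,690 units, contribution = 155,690 × £72.11 = £11,226,805.90.
Operating income = contribution − fixed costs = £11,226,805.90 − £6,301,200 = £4,925,605.90. Interest = £1,051,600.00.
DOL = £11,226,805.90 ÷ £4,925,605.90 = 2.2793; DFL = £4,925,605.90 ÷ £3,874,005.90 = 1.2715.
DCL = DOL × DFL = 2.2793 × 1.2715 = 2.8981.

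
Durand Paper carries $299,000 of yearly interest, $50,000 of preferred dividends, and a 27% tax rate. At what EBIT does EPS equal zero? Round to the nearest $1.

Grossing the preferred dividend up to pre-tax terms: $50,000 / (1 − 0.27) = $68,493.15.
EPS = 0 when EBIT covers interest plus the pre-tax preferred burden: $299,000 + $68,493.15 = $367,493.15.

$367,493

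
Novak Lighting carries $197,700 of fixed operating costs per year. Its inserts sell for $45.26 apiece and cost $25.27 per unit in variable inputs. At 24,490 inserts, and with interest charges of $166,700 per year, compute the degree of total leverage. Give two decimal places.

Total contribution margin = 24,490 × $19.99 = $489,555.10.
Subtracting fixed costs: EBIT = $489,555.10 − $197,700 = $291,855.10. Interest = $166,700.00, so EBIT − I = $125,155.10.
DCL = contribution ÷ (EBIT − I) = $489,555.10 ÷ $125,155.10 = 3.9116.

3.91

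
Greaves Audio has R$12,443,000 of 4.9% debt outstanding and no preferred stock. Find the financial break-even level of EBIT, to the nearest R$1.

R$609,707

Annual interest = 4.9% × R$12,443,000 = R$609,707.00.
With no preferred dividends, EPS = 0 when EBIT exactly covers interest, so the financial break-even EBIT is R$609,707.00.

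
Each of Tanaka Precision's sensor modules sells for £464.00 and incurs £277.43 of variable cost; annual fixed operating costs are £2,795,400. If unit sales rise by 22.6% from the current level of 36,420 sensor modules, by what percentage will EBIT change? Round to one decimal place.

Total contribution margin = 36,420 × £186.57 = £6,794,879.40.
Operating income = contribution − fixed costs = £6,794,879.40 − £2,795,400 = £3,999,479.40.
Degree of operating leverage = £6,794,879.40 / £3,999,479.40 = 1.6989.
Operating income changes by 1.6989 × +22.6% = +38.4%.

+38.4%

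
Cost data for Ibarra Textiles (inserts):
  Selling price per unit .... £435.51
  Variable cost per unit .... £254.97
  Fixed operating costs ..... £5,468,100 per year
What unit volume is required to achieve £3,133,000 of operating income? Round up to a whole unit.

47,641 inserts

Unit CM = price − variable cost = £435.51 − £254.97 = £180.54.
Required volume = (fixed costs + target profit) ÷ CM = (£5,468,100 + £3,133,000) ÷ £180.54 = 47,640.97, so 47,641 inserts.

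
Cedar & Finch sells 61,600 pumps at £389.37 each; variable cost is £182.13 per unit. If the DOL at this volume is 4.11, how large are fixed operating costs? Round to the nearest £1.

Contribution at this volume is 61,600 × £207.24 = £12,765,984.00.
Since DOL = CM ÷ EBIT, EBIT = £12,765,984.00 ÷ 4.11 = £3,106,078.83.
Fixed costs = CM − EBIT = £12,765,984.00 − £3,106,078.83 = £9,659,905.

£9,659,905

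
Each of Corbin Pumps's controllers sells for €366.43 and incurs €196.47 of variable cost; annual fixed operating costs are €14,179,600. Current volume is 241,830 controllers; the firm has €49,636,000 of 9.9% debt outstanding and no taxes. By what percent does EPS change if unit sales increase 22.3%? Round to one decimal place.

At 241,830 units, contribution = 241,830 × €169.96 = €41,101,426.80.
Subtracting fixed costs: EBIT = €41,101,426.80 − €14,179,600 = €26,921,826.80.
After interest of €4,913,964.00, pre-tax earnings = €22,007,862.80.
Degree of combined leverage = contribution ÷ (EBIT − I) = €41,101,426.80 ÷ €22,007,862.80 = 1.8676.
EPS therefore changes by 1.8676 × (+22.3%) = +41.6%.

+41.6%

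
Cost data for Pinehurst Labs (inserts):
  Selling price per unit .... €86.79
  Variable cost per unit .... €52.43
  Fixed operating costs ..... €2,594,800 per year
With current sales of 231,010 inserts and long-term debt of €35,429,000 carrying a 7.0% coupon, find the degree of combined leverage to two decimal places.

Total contribution margin = 231,010 × €34.36 = €7,937,503.60.
Operating income = contribution − fixed costs = €7,937,503.60 − €2,594,800 = €5,342,703.60. Interest = €2,480,030.00.
DOL = €7,937,503.60 ÷ €5,342,703.60 = 1.4857; DFL = €5,342,703.60 ÷ €2,862,673.60 = 1.8663.
Combined leverage = 1.4857 × 1.8663 = 2.7728.

2.77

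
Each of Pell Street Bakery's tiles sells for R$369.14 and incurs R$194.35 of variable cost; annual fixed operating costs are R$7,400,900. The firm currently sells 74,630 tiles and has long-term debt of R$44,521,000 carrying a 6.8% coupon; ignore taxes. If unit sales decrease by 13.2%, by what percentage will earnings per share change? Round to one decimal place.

Contribution at this volume is 74,630 × R$174.79 = R$13,044,577.70.
Operating income = contribution − fixed costs = R$13,044,577.70 − R$7,400,900 = R$5,643,677.70.
Interest = R$3,027,428.00, so EBIT − I = R$2,616,249.70.
DCL = total CM / (EBIT − I) = R$13,044,577.70 / R$2,616,249.70 = 4.9860.
%ΔEPS = DCL × %ΔSales = 4.9860 × -13.2% = -65.8%.

-65.8%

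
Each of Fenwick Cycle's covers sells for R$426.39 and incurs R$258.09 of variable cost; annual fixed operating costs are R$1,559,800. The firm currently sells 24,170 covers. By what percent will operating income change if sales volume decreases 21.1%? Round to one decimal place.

Contribution at this volume is 24,170 × R$168.30 = R$4,067,811.00.
EBIT = R$4,067,811.00 − R$1,559,800 = R$2,508,011.00.
So DOL = total CM / EBIT = R$4,067,811.00 / R$2,508,011.00 = 1.6219.
Operating income changes by 1.6219 × -21.1% = -34.2%.

-34.2%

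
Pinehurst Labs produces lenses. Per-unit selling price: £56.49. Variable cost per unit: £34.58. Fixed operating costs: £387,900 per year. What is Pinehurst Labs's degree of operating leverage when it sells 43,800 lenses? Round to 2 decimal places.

Total contribution margin = 43,800 × £21.91 = £959,658.00.
Subtracting fixed costs: EBIT = £959,658.00 − £387,900 = £571,758.00.
Degree of operating leverage = £959,658.00 / £571,758.00 = 1.6784.

1.68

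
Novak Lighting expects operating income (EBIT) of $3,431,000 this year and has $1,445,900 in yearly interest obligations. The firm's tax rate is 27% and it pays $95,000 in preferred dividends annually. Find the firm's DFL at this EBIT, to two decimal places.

1.85

Annual interest charges come to $1,445,900.00.
Pre-tax preferred-dividend burden = $95,000 ÷ (1 − 0.27) = $130,136.99.
DFL = EBIT ÷ [EBIT − I − D_p/(1−t)] = $3,431,000 ÷ [$3,431,000 − $1,445,900.00 − $130,136.99] = $3,431,000 ÷ $1,854,963.01 = 1.8496.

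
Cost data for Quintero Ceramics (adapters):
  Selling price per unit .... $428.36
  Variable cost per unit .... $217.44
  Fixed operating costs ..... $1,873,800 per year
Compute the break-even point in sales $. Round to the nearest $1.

CM per unit = $428.36 − $217.44 = $210.92; CM ratio = $210.92 / $428.36 = 0.4924.
Break-even revenue = fixed costs × price ÷ CM = $1,873,800 × $428.36 ÷ $210.92 = $3,805,523.

$3,805,523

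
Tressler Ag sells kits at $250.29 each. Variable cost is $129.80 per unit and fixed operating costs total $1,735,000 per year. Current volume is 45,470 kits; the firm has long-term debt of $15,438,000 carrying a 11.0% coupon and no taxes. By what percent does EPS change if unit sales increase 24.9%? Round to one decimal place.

Contribution at this volume is 45,470 × $120.49 = $5,478,680.30.
Subtracting fixed costs: EBIT = $5,478,680.30 − $1,735,000 = $3,743,680.30.
Interest = $1,698,180.00, so EBIT − I = $2,045,500.30.
DCL = total CM / (EBIT − I) = $5,478,680.30 / $2,045,500.30 = 2.6784.
%ΔEPS = DCL × %ΔSales = 2.6784 × +24.9% = +66.7%.

+66.7%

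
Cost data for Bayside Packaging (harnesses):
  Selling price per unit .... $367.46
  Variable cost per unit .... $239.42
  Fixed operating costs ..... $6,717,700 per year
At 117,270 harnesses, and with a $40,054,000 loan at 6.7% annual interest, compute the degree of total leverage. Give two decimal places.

Total contribution margin = 117,270 × $128.04 = $15,015,250.80.
EBIT = $15,015,250.80 − $6,717,700 = $8,297,550.80. Interest = $2,683,618.00.
DOL = $15,015,250.80 ÷ $8,297,550.80 = 1.8096; DFL = $8,297,550.80 ÷ $5,613,932.80 = 1.4780.
DCL = DOL × DFL = 1.8096 × 1.4780 = 2.6746.

2.67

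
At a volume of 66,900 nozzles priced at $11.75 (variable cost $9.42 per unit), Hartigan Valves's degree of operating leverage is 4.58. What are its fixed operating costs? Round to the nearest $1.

At 66,900 units, contribution = 66,900 × $2.33 = $155,877.00.
Since DOL = CM ÷ EBIT, EBIT = $155,877.00 ÷ 4.58 = $34,034.28.
And FC = contribution − EBIT = $155,877.00 − $34,034.28 = $121,843.

$121,843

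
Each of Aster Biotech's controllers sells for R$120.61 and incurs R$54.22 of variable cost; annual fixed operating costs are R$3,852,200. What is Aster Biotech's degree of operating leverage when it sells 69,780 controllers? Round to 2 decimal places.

5.94

Contribution at this volume is 69,780 × R$66.39 = R$4,632,694.20.
EBIT = R$4,632,694.20 − R$3,852,200 = R$780,494.20.
So DOL = total CM / EBIT = R$4,632,694.20 / R$780,494.20 = 5.9356.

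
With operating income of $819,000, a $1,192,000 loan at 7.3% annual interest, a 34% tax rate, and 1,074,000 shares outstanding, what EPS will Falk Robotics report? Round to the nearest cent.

Pre-tax income = $819,000 − $87,016.00 = $731,984.00.
Net income = $731,984.00 × (1 − 0.34) = $483,109.44.
EPS = $483,109.44 ÷ 1,074,000 = $0.45.

$0.45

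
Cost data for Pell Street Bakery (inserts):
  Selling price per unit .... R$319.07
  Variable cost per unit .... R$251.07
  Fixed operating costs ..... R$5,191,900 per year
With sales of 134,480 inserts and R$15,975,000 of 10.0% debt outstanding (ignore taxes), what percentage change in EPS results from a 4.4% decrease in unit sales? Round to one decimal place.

Total contribution margin = 134,480 × R$68.00 = R$9,144,640.00.
Subtracting fixed costs: EBIT = R$9,144,640.00 − R$5,191,900 = R$3,952,740.00.
After interest of R$1,597,500.00, pre-tax earnings = R$2,355,240.00.
Degree of combined leverage = contribution ÷ (EBIT − I) = R$9,144,640.00 ÷ R$2,355,240.00 = 3.8827.
EPS therefore changes by 3.8827 × (-4.4%) = -17.1%.

-17.1%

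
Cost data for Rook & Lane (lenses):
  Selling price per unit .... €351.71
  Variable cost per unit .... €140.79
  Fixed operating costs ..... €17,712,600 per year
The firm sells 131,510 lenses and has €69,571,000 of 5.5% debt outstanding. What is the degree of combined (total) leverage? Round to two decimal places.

At 131,510 units, contribution = 131,510 × €210.92 = €27,738,089.20.
Operating income = contribution − fixed costs = €27,738,089.20 − €17,712,600 = €10,025,489.20. Interest = €3,826,405.00.
DOL = €27,738,089.20 ÷ €10,025,489.20 = 2.7668; DFL = €10,025,489.20 ÷ €6,199,084.20 = 1.6173.
DCL = DOL × DFL = 2.7668 × 1.6173 = 4.4747.

4.47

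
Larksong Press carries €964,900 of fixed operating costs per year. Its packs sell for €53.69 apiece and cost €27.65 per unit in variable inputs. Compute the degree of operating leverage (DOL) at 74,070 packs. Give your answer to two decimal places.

2.00

At 74,070 units, contribution = 74,070 × €26.04 = €1,928,782.80.
EBIT = €1,928,782.80 − €964,900 = €963,882.80.
DOL = contribution ÷ EBIT = €1,928,782.80 ÷ €963,882.80 = 2.0011.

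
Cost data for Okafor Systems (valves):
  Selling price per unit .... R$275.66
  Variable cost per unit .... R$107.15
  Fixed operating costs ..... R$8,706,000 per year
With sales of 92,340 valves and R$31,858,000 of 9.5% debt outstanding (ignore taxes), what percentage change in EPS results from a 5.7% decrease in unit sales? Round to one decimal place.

Contribution at this volume is 92,340 × R$168.51 = R$15,560,213.40.
Subtracting fixed costs: EBIT = R$15,560,213.40 − R$8,706,000 = R$6,854,213.40.
After interest of R$3,026,510.00, pre-tax earnings = R$3,827,703.40.
Degree of combined leverage = contribution ÷ (EBIT − I) = R$15,560,213.40 ÷ R$3,827,703.40 = 4.0652.
EPS therefore changes by 4.0652 × (-5.7%) = -23.2%.

-23.2%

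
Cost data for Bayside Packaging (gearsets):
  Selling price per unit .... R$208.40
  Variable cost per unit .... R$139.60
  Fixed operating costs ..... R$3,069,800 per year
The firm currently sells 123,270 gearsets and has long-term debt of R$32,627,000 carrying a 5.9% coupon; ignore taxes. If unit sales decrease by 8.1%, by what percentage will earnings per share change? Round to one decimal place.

-19.7%

Contribution at this volume is 123,270 × R$68.80 = R$8,480,976.00.
Operating income = contribution − fixed costs = R$8,480,976.00 − R$3,069,800 = R$5,411,176.00.
After interest of R$1,924,993.00, pre-tax earnings = R$3,486,183.00.
Degree of combined leverage = contribution ÷ (EBIT − I) = R$8,480,976.00 ÷ R$3,486,183.00 = 2.4327.
EPS therefore changes by 2.4327 × (-8.1%) = -19.7%.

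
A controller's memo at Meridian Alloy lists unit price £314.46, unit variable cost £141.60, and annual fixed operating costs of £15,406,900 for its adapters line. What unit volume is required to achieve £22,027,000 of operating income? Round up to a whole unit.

Each unit contributes £314.46 − £141.60 = £172.86.
Units = (FC + target) / CM = (£15,406,900 + £22,027,000) / £172.86 = 216,556.17, so 216,557 adapters.

216,557 adapters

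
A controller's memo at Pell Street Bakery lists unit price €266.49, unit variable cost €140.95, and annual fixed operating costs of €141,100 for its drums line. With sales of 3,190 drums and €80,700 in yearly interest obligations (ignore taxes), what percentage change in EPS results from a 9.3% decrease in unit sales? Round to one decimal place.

-20.8%

Total contribution margin = 3,190 × €125.54 = €400,472.60.
Operating income = contribution − fixed costs = €400,472.60 − €141,100 = €259,372.60.
After interest of €80,700.00, pre-tax earnings = €178,672.60.
Degree of combined leverage = contribution ÷ (EBIT − I) = €400,472.60 ÷ €178,672.60 = 2.2414.
EPS therefore changes by 2.2414 × (-9.3%) = -20.8%.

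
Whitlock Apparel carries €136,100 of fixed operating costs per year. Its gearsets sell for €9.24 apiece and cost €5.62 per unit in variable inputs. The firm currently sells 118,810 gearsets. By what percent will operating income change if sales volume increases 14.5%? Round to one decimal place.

At 118,810 units, contribution = 118,810 × €3.62 = €430,092.20.
Subtracting fixed costs: EBIT = €430,092.20 − €136,100 = €293,992.20.
DOL = contribution ÷ EBIT = €430,092.20 ÷ €293,992.20 = 1.4629.
%ΔEBIT = DOL × %ΔSales = 1.4629 × +14.5% = +21.2%.

+21.2%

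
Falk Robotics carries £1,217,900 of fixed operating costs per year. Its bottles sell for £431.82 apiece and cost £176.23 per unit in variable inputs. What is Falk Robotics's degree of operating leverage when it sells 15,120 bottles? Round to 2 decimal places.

Contribution at this volume is 15,120 × £255.59 = £3,864,520.80.
Subtracting fixed costs: EBIT = £3,864,520.80 − £1,217,900 = £2,646,620.80.
DOL = contribution ÷ EBIT = £3,864,520.80 ÷ £2,646,620.80 = 1.4602.

1.46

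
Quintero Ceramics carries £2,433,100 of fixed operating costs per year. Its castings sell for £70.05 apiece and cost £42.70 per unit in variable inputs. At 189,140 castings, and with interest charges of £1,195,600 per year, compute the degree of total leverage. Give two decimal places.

Contribution at this volume is 189,140 × £27.35 = £5,172,979.00.
Subtracting fixed costs: EBIT = £5,172,979.00 − £2,433,100 = £2,739,879.00. Interest = £1,195,600.00, so EBIT − I = £1,544,279.00.
DCL = contribution ÷ (EBIT − I) = £5,172,979.00 ÷ £1,544,279.00 = 3.3498.

3.35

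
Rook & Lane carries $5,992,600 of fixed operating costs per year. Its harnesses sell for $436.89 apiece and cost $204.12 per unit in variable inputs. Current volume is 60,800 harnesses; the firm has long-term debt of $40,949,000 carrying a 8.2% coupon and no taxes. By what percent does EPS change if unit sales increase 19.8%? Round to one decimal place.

+58.4%

Contribution at this volume is 60,800 × $232.77 = $14,152,416.00.
EBIT = $14,152,416.00 − $5,992,600 = $8,159,816.00.
After interest of $3,357,818.00, pre-tax earnings = $4,801,998.00.
DCL = total CM / (EBIT − I) = $14,152,416.00 / $4,801,998.00 = 2.9472.
EPS therefore changes by 2.9472 × (+19.8%) = +58.4%.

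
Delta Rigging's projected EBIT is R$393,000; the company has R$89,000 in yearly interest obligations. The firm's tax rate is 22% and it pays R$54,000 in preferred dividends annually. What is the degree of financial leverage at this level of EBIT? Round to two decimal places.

Interest = R$89,000.00.
Pre-tax preferred-dividend burden = R$54,000 ÷ (1 − 0.22) = R$69,230.77.
DFL = EBIT ÷ [EBIT − I − D_p/(1−t)] = R$393,000 ÷ [R$393,000 − R$89,000.00 − R$69,230.77] = R$393,000 ÷ R$234,769.23 = 1.6740.

1.67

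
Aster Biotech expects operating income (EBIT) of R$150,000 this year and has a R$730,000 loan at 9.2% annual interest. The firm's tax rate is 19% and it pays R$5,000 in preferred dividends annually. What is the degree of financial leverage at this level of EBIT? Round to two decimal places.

Interest = R$67,160.00.
Preferred dividends grossed up pre-tax: R$5,000 / (1 − 0.19) = R$6,172.84.
DFL = EBIT ÷ [EBIT − I − D_p/(1−t)] = R$150,000 ÷ [R$150,000 − R$67,160.00 − R$6,172.84] = R$150,000 ÷ R$76,667.16 = 1.9565.

1.96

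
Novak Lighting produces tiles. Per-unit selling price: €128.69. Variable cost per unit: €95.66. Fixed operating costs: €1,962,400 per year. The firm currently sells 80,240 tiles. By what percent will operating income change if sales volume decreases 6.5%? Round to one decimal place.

Total contribution margin = 80,240 × €33.03 = €2,650,327.20.
Operating income = contribution − fixed costs = €2,650,327.20 − €1,962,400 = €687,927.20.
So DOL = total CM / EBIT = €2,650,327.20 / €687,927.20 = 3.8526.
%ΔEBIT = DOL × %ΔSales = 3.8526 × -6.5% = -25.0%.

-25.0%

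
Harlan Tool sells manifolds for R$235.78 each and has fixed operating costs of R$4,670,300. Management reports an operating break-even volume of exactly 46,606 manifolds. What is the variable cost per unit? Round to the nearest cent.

R$135.57

At break-even, FC = Q × (P − VC), so P − VC = R$4,670,300 ÷ 46,606 = R$100.2081.
Hence VC = price − CM = R$235.78 − R$100.2081 = R$135.57.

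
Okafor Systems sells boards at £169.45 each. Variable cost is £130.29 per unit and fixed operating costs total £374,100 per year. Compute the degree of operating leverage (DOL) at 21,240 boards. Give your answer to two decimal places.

Contribution at this volume is 21,240 × £39.16 = £831,758.40.
Operating income = contribution − fixed costs = £831,758.40 − £374,100 = £457,658.40.
DOL = contribution ÷ EBIT = £831,758.40 ÷ £457,658.40 = 1.8174.

1.82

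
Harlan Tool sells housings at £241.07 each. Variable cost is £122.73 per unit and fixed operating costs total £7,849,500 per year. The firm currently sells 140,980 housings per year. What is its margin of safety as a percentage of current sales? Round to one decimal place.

53.0%

Unit CM = price − variable cost = £241.07 − £122.73 = £118.34. Break-even units = £7,849,500 ÷ £118.34 = 66,330.07; break-even revenue = 66,330.07 × £241.07 = £15,990,188.99.
Actual sales revenue = 140,980 × £241.07 = £33,986,048.60.
Margin of safety = (£33,986,048.60 − £15,990,188.99) ÷ £33,986,048.60 = 53.0%.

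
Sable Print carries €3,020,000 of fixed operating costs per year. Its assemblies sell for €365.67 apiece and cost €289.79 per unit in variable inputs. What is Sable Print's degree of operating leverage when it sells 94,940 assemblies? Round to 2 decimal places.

Total contribution margin = 94,940 × €75.88 = €7,204,047.20.
Subtracting fixed costs: EBIT = €7,204,047.20 − €3,020,000 = €4,184,047.20.
So DOL = total CM / EBIT = €7,204,047.20 / €4,184,047.20 = 1.7218.

1.72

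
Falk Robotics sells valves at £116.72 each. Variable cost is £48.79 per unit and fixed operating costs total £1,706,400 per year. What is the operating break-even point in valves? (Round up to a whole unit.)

Each unit contributes £116.72 − £48.79 = £67.93.
Units to break even: £1,706,400 ÷ £67.93 = 25,119.98, rounded up to 25,120.

25,120 valves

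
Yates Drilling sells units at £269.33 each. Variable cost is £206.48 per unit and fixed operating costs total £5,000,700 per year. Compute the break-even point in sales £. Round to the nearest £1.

CM per unit = £269.33 − £206.48 = £62.85; CM ratio = £62.85 / £269.33 = 0.2334.
Break-even sales = FC ÷ CM ratio = £5,000,700 × £269.33 / £62.85 = £21,429,412.

£21,429,412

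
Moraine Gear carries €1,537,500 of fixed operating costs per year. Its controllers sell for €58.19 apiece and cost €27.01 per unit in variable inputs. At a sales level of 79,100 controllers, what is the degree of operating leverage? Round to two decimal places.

2.66

At 79,100 units, contribution = 79,100 × €31.18 = €2,466,338.00.
Subtracting fixed costs: EBIT = €2,466,338.00 − €1,537,500 = €928,838.00.
DOL = contribution ÷ EBIT = €2,466,338.00 ÷ €928,838.00 = 2.6553.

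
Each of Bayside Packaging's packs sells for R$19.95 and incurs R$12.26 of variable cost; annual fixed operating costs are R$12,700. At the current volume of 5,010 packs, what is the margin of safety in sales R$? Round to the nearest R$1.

R$67,002

Each unit contributes R$19.95 − R$12.26 = R$7.69. Break-even units = R$12,700 ÷ R$7.69 = 1,651.50; break-even revenue = 1,651.50 × R$19.95 = R$32,947.33.
Actual sales revenue = 5,010 × R$19.95 = R$99,949.50.
Margin of safety = R$99,949.50 − R$32,947.33 = R$67,002.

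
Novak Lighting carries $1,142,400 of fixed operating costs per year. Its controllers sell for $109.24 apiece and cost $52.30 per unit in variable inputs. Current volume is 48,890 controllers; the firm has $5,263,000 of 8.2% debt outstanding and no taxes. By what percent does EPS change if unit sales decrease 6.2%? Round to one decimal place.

-14.3%

Contribution at this volume is 48,890 × $56.94 = $2,783,796.60.
Subtracting fixed costs: EBIT = $2,783,796.60 − $1,142,400 = $1,641,396.60.
Interest = $431,566.00, so EBIT − I = $1,209,830.60.
Degree of combined leverage = contribution ÷ (EBIT − I) = $2,783,796.60 ÷ $1,209,830.60 = 2.3010.
EPS therefore changes by 2.3010 × (-6.2%) = -14.3%.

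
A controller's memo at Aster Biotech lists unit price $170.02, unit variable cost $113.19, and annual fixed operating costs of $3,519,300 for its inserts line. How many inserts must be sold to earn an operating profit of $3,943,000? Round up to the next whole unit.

Unit CM = price − variable cost = $170.02 − $113.19 = $56.83.
Need Q such that Q × $56.83 − $3,519,300 = $3,943,000, i.e. Q = $7,462,300 / $56.83 = 131,309.17 → 131,310.

131,310 inserts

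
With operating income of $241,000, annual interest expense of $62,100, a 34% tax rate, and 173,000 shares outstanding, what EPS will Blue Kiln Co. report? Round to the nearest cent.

$0.68

Pre-tax income = $241,000 − $62,100.00 = $178,900.00.
Net income = $178,900.00 × (1 − 0.34) = $118,074.00.
Per share: $118,074.00 / 173,000 shares = $0.68.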